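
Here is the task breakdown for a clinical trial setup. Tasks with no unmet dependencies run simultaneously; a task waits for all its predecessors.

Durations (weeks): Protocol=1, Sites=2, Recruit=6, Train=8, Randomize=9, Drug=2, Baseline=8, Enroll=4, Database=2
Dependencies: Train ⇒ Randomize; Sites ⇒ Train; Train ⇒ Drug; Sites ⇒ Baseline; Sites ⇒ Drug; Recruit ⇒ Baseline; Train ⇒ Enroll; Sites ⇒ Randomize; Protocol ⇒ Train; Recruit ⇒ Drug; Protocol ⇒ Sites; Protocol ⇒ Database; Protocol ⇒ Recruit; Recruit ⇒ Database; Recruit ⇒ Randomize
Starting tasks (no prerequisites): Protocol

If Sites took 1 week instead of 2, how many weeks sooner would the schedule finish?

1

The binding path is Protocol→Sites→Train→Randomize = 1+2+8+9 = 20; finish at 20 weeks.
Sites is on the critical path; changing it to 1 makes that path 19 weeks.
No other chain overtakes it, so the finish is 19 weeks.
Change in finish: 19 − 20 = -1 weeks.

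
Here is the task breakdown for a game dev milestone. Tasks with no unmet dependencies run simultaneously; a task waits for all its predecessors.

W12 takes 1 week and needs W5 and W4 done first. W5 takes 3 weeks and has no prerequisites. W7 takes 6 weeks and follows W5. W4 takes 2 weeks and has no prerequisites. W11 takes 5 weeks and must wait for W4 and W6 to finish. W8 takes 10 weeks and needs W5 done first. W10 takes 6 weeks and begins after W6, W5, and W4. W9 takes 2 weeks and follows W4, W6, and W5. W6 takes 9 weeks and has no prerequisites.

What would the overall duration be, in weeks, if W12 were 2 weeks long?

As given, the longest chain is W6→W10 = 9+6 = 15, so the finish is 15 weeks.
W12 has 11 weeks of float (longest path through it is 4).
That remains the longest chain; total 15 weeks.

15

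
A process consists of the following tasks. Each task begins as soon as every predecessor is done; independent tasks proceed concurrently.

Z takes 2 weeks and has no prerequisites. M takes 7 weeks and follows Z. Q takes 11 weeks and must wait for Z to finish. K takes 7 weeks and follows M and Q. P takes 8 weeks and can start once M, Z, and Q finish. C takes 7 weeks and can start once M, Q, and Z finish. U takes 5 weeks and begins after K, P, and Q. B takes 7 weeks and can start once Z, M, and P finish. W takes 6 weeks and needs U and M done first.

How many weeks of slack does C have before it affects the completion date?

Critical path: Z→Q→P→U→W = 2+11+8+5+6 = 32, so the finish is 32 weeks.
The longest chain containing C totals 20 weeks.
So C can slip 32 − 20 = 12 weeks.

12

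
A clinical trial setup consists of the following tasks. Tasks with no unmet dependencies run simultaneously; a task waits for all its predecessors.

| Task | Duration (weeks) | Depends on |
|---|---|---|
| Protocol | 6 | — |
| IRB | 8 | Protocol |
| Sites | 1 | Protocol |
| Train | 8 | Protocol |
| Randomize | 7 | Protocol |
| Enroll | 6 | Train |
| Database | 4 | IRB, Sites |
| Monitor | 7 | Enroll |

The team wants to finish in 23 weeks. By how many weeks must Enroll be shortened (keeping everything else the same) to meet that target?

4

Current finish: 27 weeks; target: 23.
Enroll is on every critical path, so each week cut from Enroll cuts the finish by one (this holds down to a finish of 22).
Need 27 − 23 = 4 weeks off Enroll → Enroll becomes 2 weeks, finish becomes 23.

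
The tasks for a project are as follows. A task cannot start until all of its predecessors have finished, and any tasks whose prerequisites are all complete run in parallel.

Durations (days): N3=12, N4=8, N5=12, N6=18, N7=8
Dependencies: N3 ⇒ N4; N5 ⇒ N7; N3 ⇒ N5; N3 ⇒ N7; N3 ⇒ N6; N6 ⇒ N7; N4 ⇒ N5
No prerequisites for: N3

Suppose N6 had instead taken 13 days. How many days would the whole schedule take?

The binding path is N3→N4→N5→N7 = 12+8+12+8 = 40; finish at 40 days.
N6 is off the critical path — its longest chain is 38 days, giving 2 of slack.
That remains the longest chain; total 40 days.

40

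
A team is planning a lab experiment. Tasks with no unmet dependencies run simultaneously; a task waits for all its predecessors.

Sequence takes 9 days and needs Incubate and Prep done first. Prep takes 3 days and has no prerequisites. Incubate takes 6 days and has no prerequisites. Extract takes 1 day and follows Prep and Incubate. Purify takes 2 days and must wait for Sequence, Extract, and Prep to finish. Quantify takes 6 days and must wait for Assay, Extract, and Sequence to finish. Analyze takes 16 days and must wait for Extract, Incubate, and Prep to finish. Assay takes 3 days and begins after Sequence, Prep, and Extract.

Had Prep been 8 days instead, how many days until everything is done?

26

Baseline: Incubate→Sequence→Assay→Quantify = 6+9+3+6 = 24 → 24 days.
The longest path through Prep is only 21 days, so Prep has float 3.
The binding chain switches to Prep→Sequence→Assay→Quantify = 8+9+3+6 = 26; finish 26 days.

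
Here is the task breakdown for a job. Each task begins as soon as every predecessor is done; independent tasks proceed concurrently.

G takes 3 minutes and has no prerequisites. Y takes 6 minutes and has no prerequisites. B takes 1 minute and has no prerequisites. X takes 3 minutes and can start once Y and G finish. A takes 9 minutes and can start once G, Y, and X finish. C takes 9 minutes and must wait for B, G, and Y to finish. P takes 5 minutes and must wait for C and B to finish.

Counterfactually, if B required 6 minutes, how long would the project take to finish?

20

Baseline: Y→C→P = 6+9+5 = 20 → 20 minutes.
B has 5 minutes of float (longest path through it is 15).
That remains the longest chain; total 20 minutes.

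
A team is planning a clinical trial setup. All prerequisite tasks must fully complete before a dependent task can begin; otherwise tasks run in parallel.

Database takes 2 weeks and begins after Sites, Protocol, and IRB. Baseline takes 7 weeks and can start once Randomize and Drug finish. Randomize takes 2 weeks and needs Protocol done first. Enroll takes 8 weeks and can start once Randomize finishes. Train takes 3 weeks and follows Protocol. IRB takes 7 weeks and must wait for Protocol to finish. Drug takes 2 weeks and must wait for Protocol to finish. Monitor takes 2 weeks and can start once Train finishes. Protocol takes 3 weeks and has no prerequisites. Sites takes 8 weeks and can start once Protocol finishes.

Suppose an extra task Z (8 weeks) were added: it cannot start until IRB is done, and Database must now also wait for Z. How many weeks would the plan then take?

Originally the plan takes 13 weeks.
With Z inserted, Database now waits for max(Sites, Protocol, IRB, Z).
New critical path: Protocol→IRB→Z→Database = 3+7+8+2 = 20 ⇒ 20 weeks.

20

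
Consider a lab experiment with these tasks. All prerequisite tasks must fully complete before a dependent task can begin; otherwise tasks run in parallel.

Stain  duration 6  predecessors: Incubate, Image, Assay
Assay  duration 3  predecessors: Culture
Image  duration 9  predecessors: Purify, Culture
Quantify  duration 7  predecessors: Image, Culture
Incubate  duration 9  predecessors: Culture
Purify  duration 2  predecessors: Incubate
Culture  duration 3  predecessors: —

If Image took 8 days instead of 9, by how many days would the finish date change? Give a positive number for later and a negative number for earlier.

-1

Critical path before the change: Culture→Incubate→Purify→Image→Quantify = 3+9+2+9+7 = 30 giving 30 days.
Image is on the critical path; changing it to 8 makes that path 29 days.
No other chain overtakes it, so the finish is 29 days.
Change in finish: 29 − 30 = -1 days.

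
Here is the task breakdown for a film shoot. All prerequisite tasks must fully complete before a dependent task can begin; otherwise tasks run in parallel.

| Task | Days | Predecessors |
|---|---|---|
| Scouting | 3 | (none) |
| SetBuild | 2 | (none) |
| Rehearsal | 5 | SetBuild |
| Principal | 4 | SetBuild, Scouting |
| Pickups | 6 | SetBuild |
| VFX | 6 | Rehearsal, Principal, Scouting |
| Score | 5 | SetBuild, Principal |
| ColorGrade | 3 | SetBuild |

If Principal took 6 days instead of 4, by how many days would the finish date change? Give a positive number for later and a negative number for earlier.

Actual critical path: Scouting→Principal→VFX = 3+4+6 = 13 ⇒ 13 days.
Since Principal is critical, the +2 change carries straight to that chain (now 15 days).
No other chain overtakes it, so the finish is 15 days.
Change in finish: 15 − 13 = +2 days.

2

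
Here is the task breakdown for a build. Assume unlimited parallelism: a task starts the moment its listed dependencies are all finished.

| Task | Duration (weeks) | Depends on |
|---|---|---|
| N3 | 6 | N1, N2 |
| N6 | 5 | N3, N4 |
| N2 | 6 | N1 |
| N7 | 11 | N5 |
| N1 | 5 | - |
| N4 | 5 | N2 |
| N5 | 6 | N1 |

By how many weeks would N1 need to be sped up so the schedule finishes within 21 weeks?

1

Current finish: 22 weeks; target: 21.
N1 is on every critical path, so each week cut from N1 cuts the finish by one (this holds down to a finish of 18).
Need 22 − 21 = 1 week off N1 → N1 becomes 4 weeks, finish becomes 21.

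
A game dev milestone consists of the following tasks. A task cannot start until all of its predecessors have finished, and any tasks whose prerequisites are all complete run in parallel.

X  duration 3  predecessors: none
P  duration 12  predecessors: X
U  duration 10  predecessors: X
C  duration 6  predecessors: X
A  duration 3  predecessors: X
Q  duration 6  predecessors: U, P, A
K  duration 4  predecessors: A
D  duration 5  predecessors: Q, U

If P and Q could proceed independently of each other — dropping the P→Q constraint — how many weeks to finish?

With the dependency in place, X→P→Q→D = 3+12+6+5 = 26 sets the finish at 26 weeks.
Without P→Q, Q's earliest start moves from 15 to 13.
After: X→U→Q→D = 3+10+6+5 = 24 → 24 weeks.

24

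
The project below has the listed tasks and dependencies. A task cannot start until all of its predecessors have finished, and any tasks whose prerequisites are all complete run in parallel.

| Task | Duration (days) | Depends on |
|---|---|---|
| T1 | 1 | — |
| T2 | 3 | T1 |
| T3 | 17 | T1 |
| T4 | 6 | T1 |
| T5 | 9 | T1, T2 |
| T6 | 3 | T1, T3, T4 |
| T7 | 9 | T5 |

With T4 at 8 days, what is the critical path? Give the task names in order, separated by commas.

Critical path before the change: T1→T2→T5→T7 = 1+3+9+9 = 22 giving 22 days.
T4 is off the critical path — its longest chain is 10 days, giving 12 of slack.
The critical path is still T1→T2→T5→T7; finish is now 22 days.

T1, T2, T5, T7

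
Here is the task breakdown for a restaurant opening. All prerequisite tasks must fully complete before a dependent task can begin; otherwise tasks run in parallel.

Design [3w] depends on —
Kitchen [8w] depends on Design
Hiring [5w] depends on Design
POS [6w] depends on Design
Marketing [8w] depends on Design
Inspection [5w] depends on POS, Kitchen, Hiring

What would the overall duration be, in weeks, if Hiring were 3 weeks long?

16

Actual critical path: Design→Kitchen→Inspection = 3+8+5 = 16 ⇒ 16 weeks.
Hiring has 3 weeks of float (longest path through it is 13).
No other chain overtakes it, so the finish is 16 weeks.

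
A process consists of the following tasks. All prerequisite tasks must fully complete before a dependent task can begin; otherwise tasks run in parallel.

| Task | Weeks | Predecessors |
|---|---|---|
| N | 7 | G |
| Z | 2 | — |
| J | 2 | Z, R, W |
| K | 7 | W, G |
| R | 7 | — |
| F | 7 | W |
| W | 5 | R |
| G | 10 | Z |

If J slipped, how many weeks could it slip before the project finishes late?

5

The longest chain is Z→G→K = 2+10+7 = 19; overall finish 19 weeks.
The longest chain containing J totals 14 weeks.
So J can slip 19 − 14 = 5 weeks.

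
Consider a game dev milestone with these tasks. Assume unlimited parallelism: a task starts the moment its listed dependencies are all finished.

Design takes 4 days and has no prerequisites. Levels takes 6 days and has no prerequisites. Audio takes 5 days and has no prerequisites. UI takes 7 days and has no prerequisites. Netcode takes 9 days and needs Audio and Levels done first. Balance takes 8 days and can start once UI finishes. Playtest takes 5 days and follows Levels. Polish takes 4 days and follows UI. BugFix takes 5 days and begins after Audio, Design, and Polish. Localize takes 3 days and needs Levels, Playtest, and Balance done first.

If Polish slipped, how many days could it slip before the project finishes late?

Critical path: UI→Balance→Localize = 7+8+3 = 18, so the finish is 18 days.
The longest chain containing Polish totals 16 days.
Slack of Polish = 9 − 7 = 2 days.

2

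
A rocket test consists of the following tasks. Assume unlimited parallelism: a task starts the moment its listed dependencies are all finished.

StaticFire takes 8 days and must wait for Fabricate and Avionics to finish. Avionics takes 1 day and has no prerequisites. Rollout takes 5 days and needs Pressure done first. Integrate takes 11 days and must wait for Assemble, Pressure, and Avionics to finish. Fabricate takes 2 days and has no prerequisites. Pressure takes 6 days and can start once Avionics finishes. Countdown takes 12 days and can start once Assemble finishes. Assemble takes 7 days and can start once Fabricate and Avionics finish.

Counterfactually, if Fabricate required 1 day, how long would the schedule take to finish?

Actual critical path: Fabricate→Assemble→Countdown = 2+7+12 = 21 ⇒ 21 days.
Since Fabricate is critical, the -1 change carries straight to that chain (now 20 days).
No other chain overtakes it, so the finish is 20 days.

20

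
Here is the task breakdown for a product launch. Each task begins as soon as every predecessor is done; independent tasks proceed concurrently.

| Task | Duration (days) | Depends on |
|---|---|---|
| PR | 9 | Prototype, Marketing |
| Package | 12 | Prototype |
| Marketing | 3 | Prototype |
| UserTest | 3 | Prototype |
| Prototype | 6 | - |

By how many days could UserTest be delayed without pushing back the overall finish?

The longest chain is Prototype→Package = 6+12 = 18; overall finish 18 days.
UserTest finishes as early as 9 and must finish by 18.
So UserTest can slip 18 − 9 = 9 days.

9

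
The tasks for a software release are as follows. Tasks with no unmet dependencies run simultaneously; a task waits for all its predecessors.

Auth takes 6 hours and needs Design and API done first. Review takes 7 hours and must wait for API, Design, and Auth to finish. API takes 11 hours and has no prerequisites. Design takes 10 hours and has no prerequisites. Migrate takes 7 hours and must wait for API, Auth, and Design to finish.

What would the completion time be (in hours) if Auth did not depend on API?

With the dependency in place, API→Auth→Review = 11+6+7 = 24 sets the finish at 24 hours.
Without API→Auth, Auth's earliest start moves from 11 to 10.
The longest chain is now Design→Auth→Review = 10+6+7 = 23, so the job takes 23 hours.

23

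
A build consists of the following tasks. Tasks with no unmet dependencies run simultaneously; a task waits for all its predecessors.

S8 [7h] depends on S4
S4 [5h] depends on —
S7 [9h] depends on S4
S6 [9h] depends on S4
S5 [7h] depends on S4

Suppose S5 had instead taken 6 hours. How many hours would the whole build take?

As given, the longest chain is S4→S6 = 5+9 = 14, so the finish is 14 hours.
S5 is off the critical path — its longest chain is 12 hours, giving 2 of slack.
No other chain overtakes it, so the finish is 14 hours.

14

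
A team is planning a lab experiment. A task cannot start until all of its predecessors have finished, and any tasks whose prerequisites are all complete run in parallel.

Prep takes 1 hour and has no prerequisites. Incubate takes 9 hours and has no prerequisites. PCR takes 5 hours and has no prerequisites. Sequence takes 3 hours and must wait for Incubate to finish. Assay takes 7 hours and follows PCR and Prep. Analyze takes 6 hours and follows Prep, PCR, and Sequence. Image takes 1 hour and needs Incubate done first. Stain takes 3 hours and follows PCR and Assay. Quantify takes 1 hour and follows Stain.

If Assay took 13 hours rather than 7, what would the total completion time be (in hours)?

22

Critical path before the change: Incubate→Sequence→Analyze = 9+3+6 = 18 giving 18 hours.
The longest path through Assay is only 16 hours, so Assay has float 2.
The binding chain switches to PCR→Assay→Stain→Quantify = 5+13+3+1 = 22; finish 22 hours.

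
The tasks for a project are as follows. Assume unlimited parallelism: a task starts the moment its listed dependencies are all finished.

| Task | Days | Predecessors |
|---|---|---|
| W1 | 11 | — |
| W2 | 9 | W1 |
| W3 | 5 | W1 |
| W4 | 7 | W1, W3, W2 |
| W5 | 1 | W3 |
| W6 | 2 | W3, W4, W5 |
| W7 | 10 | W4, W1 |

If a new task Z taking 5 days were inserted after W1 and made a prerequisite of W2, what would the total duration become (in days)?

Originally the job takes 37 days.
With Z inserted, W2 now waits for max(W1, Z).
New critical path: W1→Z→W2→W4→W7 = 11+5+9+7+10 = 42 ⇒ 42 days.

42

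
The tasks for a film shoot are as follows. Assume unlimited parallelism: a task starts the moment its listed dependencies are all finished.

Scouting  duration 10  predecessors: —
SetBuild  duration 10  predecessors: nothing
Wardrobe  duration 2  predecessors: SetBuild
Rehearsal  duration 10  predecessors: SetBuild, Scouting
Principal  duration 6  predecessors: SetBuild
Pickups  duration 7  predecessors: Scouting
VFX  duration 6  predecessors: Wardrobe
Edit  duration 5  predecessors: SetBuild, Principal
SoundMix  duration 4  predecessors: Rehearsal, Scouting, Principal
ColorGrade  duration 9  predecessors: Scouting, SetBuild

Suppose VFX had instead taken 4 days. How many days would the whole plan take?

24

Actual critical path: Scouting→Rehearsal→SoundMix = 10+10+4 = 24 ⇒ 24 days.
The longest path through VFX is only 18 days, so VFX has float 6.
The critical path is still Scouting→Rehearsal→SoundMix; finish is now 24 days.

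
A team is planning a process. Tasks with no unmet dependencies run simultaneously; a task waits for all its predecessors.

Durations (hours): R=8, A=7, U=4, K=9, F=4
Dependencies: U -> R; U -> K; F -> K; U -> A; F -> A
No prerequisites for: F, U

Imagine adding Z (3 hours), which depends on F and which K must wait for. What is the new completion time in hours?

Originally the plan takes 13 hours.
With Z inserted, K now waits for max(F, U, Z).
New critical path: F→Z→K = 4+3+9 = 16 ⇒ 16 hours.

16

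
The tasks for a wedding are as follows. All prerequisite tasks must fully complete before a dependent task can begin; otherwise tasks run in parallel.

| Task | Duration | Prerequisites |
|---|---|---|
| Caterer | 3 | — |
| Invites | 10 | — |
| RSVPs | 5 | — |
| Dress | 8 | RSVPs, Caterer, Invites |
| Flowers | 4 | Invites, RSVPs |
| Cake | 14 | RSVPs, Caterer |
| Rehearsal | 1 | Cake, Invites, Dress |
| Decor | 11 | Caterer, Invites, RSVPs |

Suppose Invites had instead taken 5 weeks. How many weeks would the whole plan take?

Actual critical path: Invites→Decor = 10+11 = 21 ⇒ 21 weeks.
Invites lies on that path, so at 5 weeks the path becomes 16 weeks.
The binding chain switches to RSVPs→Cake→Rehearsal = 5+14+1 = 20; finish 20 weeks.

20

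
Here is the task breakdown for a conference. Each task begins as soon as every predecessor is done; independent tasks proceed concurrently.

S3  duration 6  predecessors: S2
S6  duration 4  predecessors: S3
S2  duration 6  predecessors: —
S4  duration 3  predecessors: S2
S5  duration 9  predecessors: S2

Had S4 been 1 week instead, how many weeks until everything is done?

16

Actual critical path: S2→S3→S6 = 6+6+4 = 16 ⇒ 16 weeks.
The longest path through S4 is only 9 weeks, so S4 has float 7.
The critical path is still S2→S3→S6; finish is now 16 weeks.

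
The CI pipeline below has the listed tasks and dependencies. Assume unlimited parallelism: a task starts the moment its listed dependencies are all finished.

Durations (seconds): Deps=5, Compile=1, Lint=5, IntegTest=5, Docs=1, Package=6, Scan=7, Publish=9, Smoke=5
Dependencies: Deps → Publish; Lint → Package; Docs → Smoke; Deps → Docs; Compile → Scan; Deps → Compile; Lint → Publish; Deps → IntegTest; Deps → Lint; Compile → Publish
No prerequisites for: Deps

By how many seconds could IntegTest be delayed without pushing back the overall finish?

9

The longest chain is Deps→Lint→Publish = 5+5+9 = 19; overall finish 19 seconds.
The longest chain containing IntegTest totals 10 seconds.
Slack of IntegTest = 14 − 5 = 9 seconds.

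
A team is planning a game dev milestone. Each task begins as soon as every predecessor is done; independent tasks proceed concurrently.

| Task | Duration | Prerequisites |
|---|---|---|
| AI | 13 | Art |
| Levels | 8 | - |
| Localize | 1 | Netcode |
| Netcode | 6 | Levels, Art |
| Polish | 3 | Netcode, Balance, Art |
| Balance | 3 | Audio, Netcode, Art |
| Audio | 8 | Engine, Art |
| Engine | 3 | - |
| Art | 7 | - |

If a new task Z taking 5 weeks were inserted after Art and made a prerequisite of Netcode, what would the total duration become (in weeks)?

Originally the job takes 21 weeks.
With Z inserted, Netcode now waits for max(Levels, Art, Z).
New critical path: Art→Z→Netcode→Balance→Polish = 7+5+6+3+3 = 24 ⇒ 24 weeks.

24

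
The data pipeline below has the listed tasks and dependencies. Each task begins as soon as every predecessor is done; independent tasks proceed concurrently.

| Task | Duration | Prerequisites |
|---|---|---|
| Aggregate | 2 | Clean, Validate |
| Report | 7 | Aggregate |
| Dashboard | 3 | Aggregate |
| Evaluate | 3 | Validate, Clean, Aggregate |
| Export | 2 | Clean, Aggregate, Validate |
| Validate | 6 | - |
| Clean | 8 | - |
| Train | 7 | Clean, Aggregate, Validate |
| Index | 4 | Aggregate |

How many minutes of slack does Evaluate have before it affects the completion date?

4

Clean→Aggregate→Train = 8+2+7 = 17 sets the makespan at 17 minutes.
Evaluate finishes as early as 13 and must finish by 17.
Slack of Evaluate = 14 − 10 = 4 minutes.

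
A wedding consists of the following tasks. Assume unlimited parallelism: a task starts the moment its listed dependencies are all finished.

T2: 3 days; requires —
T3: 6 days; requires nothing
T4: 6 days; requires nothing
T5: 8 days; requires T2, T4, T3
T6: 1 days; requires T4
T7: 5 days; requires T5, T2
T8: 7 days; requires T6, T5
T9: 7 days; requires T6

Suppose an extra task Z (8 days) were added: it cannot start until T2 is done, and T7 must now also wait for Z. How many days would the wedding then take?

Originally the wedding takes 21 days.
With Z inserted, T7 now waits for max(T5, T2, Z).
New critical path: T3→T5→T8 = 6+8+7 = 21 ⇒ 21 days.

21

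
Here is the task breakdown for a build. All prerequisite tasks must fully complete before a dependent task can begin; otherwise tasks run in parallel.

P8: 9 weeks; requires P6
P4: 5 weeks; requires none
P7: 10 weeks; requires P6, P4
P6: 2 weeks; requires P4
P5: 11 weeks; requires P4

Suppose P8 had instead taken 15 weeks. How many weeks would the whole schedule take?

22

The binding path is P4→P6→P7 = 5+2+10 = 17; finish at 17 weeks.
P8 has 1 week of float (longest path through it is 16).
New critical path: P4→P6→P8 = 5+2+15 = 22 ⇒ 22 weeks.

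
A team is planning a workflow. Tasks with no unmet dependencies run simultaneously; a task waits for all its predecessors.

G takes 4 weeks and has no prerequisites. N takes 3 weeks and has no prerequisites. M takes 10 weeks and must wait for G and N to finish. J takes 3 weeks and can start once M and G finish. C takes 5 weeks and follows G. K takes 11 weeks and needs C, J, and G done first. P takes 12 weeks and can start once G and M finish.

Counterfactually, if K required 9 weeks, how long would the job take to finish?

26

Critical path before the change: G→M→J→K = 4+10+3+11 = 28 giving 28 weeks.
K is on the critical path; changing it to 9 makes that path 26 weeks.
That remains the longest chain; total 26 weeks.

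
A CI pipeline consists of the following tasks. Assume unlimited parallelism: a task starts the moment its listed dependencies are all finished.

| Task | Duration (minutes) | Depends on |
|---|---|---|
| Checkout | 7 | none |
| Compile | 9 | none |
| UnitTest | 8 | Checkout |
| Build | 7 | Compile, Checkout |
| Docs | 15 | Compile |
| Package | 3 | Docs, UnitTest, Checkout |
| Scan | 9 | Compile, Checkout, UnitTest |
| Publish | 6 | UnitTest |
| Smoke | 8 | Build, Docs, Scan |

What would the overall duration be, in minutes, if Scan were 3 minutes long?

32

The binding path is Checkout→UnitTest→Scan→Smoke = 7+8+9+8 = 32; finish at 32 minutes.
Scan is on the critical path; changing it to 3 makes that path 26 minutes.
New critical path: Compile→Docs→Smoke = 9+15+8 = 32 ⇒ 32 minutes.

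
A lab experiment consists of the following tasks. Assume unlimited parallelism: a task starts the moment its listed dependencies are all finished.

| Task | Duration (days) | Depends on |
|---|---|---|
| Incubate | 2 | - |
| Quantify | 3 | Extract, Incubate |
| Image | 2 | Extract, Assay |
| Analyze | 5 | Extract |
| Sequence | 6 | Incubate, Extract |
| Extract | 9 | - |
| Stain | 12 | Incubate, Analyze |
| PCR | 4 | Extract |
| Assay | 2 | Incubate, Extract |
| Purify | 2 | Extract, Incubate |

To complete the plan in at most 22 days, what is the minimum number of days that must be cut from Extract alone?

Current finish: 26 days; target: 22.
Extract is on every critical path, so each day cut from Extract cuts the finish by one (this holds down to a finish of 18).
Need 26 − 22 = 4 days off Extract → Extract becomes 5 days, finish becomes 22.

4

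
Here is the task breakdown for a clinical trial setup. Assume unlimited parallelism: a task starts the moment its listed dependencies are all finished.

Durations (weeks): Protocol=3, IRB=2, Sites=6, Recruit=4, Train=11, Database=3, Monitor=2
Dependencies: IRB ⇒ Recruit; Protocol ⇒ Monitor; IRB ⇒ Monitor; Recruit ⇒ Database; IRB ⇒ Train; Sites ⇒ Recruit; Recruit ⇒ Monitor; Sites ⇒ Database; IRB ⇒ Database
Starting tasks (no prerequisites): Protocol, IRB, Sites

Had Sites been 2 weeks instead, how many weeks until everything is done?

13

As given, the longest chain is Sites→Recruit→Database = 6+4+3 = 13, so the finish is 13 weeks.
Sites is on the critical path; changing it to 2 makes that path 9 weeks.
Now IRB→Train = 2+11 = 13 is longest, so the finish becomes 13 weeks.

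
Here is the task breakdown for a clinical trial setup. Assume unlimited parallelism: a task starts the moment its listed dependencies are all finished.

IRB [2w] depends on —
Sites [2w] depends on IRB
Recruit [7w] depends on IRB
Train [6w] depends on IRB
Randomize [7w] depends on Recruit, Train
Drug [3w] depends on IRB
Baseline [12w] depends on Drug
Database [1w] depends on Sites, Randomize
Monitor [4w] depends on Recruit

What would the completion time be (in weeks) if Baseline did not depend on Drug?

17

Original critical path: IRB→Recruit→Randomize→Database = 2+7+7+1 = 17 ⇒ 17 weeks.
Without Drug→Baseline, Baseline's earliest start moves from 5 to 0.
The longest chain is now IRB→Recruit→Randomize→Database = 2+7+7+1 = 17, so the schedule takes 17 weeks.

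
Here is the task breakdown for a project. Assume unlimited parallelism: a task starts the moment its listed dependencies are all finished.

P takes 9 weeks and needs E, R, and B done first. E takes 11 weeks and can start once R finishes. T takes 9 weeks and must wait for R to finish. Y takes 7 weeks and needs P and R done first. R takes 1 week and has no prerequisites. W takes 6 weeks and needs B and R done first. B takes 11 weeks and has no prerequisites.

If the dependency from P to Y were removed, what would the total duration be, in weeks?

Before: longest chain R→E→P→Y = 1+11+9+7 = 28, finish 28.
Without P→Y, Y's earliest start moves from 21 to 1.
After: R→E→P = 1+11+9 = 21 → 21 weeks.

21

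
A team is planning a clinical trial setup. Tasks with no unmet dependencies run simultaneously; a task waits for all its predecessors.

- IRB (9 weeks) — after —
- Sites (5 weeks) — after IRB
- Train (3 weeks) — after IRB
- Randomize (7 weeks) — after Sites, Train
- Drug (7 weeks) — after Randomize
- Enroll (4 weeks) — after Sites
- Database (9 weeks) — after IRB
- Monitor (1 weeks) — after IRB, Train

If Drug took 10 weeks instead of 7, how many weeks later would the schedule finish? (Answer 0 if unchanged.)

Actual critical path: IRB→Sites→Randomize→Drug = 9+5+7+7 = 28 ⇒ 28 weeks.
Drug is on the critical path; changing it to 10 makes that path 31 weeks.
That remains the longest chain; total 31 weeks.
Change in finish: 31 − 28 = +3 weeks.

3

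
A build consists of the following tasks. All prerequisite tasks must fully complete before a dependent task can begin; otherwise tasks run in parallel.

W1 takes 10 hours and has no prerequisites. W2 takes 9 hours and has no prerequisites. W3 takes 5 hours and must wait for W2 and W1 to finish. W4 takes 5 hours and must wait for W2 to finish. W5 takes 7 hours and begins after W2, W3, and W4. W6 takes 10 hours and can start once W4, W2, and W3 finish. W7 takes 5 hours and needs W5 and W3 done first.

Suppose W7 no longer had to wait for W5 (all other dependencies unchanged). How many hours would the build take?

25

With the dependency in place, W1→W3→W5→W7 = 10+5+7+5 = 27 sets the finish at 27 hours.
Without W5→W7, W7's earliest start moves from 22 to 15.
New critical path: W1→W3→W6 = 10+5+10 = 25 ⇒ 25 hours.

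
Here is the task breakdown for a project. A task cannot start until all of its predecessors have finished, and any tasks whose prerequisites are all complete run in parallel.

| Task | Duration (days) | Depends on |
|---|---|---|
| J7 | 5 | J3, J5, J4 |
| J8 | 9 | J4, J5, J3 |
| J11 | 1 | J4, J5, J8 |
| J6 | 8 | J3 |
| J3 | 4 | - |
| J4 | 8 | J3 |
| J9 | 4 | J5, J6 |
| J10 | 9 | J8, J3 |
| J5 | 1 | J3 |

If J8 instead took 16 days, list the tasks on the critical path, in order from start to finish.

J3, J4, J8, J10

As given, the longest chain is J3→J4→J8→J10 = 4+8+9+9 = 30, so the finish is 30 days.
J8 is on the critical path; changing it to 16 makes that path 37 days.
The critical path is still J3→J4→J8→J10; finish is now 37 days.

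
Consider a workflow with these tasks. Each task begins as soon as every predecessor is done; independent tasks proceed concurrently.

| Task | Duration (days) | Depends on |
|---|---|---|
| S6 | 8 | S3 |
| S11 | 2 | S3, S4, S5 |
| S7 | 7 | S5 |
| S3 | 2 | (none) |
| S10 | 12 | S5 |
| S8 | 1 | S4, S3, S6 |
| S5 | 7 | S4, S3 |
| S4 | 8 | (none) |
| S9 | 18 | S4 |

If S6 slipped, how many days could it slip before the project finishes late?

16

S4→S5→S10 = 8+7+12 = 27 sets the makespan at 27 days.
Longest path through S6: 11 days (earliest finish 10, latest finish 26).
Float = 27 − 11 = 16.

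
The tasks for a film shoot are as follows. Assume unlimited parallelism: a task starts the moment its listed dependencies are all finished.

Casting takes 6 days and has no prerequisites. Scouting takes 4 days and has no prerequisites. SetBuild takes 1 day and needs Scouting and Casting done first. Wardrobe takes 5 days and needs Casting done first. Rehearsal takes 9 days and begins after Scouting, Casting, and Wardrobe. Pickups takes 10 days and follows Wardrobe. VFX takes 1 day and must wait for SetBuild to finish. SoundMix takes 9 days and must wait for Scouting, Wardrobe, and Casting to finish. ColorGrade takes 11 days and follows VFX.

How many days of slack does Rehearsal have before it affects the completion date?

1

Casting→Wardrobe→Pickups = 6+5+10 = 21 sets the makespan at 21 days.
Longest path through Rehearsal: 20 days (earliest finish 20, latest finish 21).
Slack of Rehearsal = 12 − 11 = 1 day.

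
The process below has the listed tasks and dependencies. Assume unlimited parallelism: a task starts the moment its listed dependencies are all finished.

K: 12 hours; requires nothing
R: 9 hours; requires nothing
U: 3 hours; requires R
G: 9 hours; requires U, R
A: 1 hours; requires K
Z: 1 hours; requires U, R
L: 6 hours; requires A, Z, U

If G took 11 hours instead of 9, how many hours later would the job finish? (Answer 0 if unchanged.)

2

Actual critical path: R→U→G = 9+3+9 = 21 ⇒ 21 hours.
Since G is critical, the +2 change carries straight to that chain (now 23 hours).
That remains the longest chain; total 23 hours.
Change in finish: 23 − 21 = +2 hours.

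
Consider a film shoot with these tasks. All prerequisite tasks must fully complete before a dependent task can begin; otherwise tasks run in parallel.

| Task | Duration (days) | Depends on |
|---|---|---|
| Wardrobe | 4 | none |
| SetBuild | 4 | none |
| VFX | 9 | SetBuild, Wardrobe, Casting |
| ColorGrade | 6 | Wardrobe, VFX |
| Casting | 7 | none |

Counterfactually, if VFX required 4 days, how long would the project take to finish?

17

Baseline: Casting→VFX→ColorGrade = 7+9+6 = 22 → 22 days.
VFX is on the critical path; changing it to 4 makes that path 17 days.
That remains the longest chain; total 17 days.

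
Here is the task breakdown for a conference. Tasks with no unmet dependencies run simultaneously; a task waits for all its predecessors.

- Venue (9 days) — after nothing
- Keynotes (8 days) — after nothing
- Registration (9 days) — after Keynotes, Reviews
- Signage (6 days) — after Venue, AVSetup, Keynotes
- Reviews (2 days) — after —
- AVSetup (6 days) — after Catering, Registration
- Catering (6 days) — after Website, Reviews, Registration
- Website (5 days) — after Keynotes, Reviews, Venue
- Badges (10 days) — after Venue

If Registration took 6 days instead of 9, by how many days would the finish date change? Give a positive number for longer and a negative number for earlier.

-3

As given, the longest chain is Keynotes→Registration→Catering→AVSetup→Signage = 8+9+6+6+6 = 35, so the finish is 35 days.
Registration is on the critical path; changing it to 6 makes that path 32 days.
The binding chain switches to Venue→Website→Catering→AVSetup→Signage = 9+5+6+6+6 = 32; finish 32 days.
Change in finish: 32 − 35 = -3 days.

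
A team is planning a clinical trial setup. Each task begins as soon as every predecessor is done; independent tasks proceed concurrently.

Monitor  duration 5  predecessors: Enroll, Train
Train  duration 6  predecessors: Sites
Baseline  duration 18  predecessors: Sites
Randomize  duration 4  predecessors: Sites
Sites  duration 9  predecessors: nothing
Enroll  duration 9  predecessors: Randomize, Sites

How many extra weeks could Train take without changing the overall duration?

7

Critical path: Sites→Randomize→Enroll→Monitor = 9+4+9+5 = 27, so the finish is 27 weeks.
Train finishes as early as 15 and must finish by 22.
Slack of Train = 16 − 9 = 7 weeks.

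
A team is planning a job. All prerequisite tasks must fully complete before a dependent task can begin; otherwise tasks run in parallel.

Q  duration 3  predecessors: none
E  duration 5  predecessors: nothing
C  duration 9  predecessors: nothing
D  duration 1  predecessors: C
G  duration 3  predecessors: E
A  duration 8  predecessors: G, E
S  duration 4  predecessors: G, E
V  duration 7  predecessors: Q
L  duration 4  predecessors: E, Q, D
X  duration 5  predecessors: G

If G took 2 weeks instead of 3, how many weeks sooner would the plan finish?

Critical path before the change: E→G→A = 5+3+8 = 16 giving 16 weeks.
Since G is critical, the -1 change carries straight to that chain (now 15 weeks).
No other chain overtakes it, so the finish is 15 weeks.
Change in finish: 15 − 16 = -1 weeks.

1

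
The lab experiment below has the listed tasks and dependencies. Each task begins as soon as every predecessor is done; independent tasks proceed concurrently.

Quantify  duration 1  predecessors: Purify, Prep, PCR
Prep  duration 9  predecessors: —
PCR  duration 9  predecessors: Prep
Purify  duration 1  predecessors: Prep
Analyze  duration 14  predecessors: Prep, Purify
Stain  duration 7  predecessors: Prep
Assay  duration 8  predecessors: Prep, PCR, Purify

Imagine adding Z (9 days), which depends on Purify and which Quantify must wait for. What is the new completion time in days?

26

Originally the project takes 26 days.
With Z inserted, Quantify now waits for max(Purify, Prep, PCR, Z).
New critical path: Prep→PCR→Assay = 9+9+8 = 26 ⇒ 26 days.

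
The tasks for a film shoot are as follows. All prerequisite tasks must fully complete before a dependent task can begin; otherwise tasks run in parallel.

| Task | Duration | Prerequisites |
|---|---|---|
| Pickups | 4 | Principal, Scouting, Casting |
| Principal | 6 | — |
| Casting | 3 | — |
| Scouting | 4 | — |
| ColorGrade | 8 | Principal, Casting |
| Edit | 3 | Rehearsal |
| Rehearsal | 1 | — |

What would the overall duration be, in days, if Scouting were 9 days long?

The binding path is Principal→ColorGrade = 6+8 = 14; finish at 14 days.
Scouting has 6 days of float (longest path through it is 8).
No other chain overtakes it, so the finish is 14 days.

14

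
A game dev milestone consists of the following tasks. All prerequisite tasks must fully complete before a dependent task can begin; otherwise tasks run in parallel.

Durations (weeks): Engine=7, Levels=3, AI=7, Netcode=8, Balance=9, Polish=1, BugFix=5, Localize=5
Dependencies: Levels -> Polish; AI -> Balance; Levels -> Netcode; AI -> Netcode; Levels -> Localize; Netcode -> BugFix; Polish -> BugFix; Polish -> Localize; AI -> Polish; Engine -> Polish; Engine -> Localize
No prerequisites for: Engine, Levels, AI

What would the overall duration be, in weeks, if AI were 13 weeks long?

Critical path before the change: AI→Netcode→BugFix = 7+8+5 = 20 giving 20 weeks.
AI is on the critical path; changing it to 13 makes that path 26 weeks.
That remains the longest chain; total 26 weeks.

26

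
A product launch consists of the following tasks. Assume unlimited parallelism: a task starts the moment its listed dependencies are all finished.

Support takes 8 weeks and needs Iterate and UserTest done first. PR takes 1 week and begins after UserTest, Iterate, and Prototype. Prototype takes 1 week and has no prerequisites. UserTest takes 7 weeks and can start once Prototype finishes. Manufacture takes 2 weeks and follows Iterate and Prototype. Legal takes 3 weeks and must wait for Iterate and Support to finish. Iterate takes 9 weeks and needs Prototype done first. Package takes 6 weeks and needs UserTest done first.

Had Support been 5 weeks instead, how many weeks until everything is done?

The binding path is Prototype→Iterate→Support→Legal = 1+9+8+3 = 21; finish at 21 weeks.
Support is on the critical path; changing it to 5 makes that path 18 weeks.
That remains the longest chain; total 18 weeks.

18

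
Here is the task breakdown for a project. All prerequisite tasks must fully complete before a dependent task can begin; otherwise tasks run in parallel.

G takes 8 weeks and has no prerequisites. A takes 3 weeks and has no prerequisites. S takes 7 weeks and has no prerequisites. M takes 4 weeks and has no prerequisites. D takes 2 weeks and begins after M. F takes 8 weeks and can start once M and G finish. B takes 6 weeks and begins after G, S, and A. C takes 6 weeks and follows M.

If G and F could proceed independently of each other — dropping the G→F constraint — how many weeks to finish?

With the dependency in place, G→F = 8+8 = 16 sets the finish at 16 weeks.
Without G→F, F's earliest start moves from 8 to 4.
The longest chain is now G→B = 8+6 = 14, so the plan takes 14 weeks.

14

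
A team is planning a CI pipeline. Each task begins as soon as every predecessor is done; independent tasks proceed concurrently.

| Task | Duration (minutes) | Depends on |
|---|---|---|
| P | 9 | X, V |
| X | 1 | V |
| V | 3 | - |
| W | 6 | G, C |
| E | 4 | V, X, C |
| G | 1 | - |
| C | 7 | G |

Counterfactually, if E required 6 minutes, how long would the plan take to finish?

14

Critical path before the change: G→C→W = 1+7+6 = 14 giving 14 minutes.
E is off the critical path — its longest chain is 12 minutes, giving 2 of slack.
That remains the longest chain; total 14 minutes.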